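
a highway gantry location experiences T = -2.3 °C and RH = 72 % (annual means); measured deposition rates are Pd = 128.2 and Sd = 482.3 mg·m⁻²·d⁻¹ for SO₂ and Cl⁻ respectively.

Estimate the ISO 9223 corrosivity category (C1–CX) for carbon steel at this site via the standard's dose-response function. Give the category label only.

carbon steel: f(T) = +0.150·(T−10) [T≤10 °C] = -1.8450
  sulphur-dioxide contribution → 14.73 μm/a
  chloride contribution → 46.15 μm/a
  ⇒ r_corr(carbon steel) = 60.88 μm/a
60.9 μm/a falls in (50, 80] for carbon steel → category C4

C4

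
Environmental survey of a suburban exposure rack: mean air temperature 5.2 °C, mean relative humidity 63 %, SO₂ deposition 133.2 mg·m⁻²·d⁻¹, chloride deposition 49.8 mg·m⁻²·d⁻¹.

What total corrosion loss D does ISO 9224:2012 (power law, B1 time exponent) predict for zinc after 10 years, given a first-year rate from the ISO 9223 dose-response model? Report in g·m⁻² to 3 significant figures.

zinc: T≤10 °C ⇒ hinge +0.038·(5.2−10) = -0.1824
  SO₂ term: 0.0129·133.2^0.44·exp(0.046·63-0.1824) = 1.678
  Sd branch = 0.0175·Sd^0.57·e^(0.008·RH+0.085·T) = 0.4181 μm/a
  r_corr = 1.678 + 0.4181 = 2.096 μm/a
Power-law: D(10) = r_corr · 10^0.813
  D(10) = 2.096 × 10^0.813 = 2.096 × 6.501 = 13.63 μm
  Mass loss = 13.63 μm × 7.14 g/cm³ = 97.29 g·m⁻²

D(10) = 97.3 g·m⁻²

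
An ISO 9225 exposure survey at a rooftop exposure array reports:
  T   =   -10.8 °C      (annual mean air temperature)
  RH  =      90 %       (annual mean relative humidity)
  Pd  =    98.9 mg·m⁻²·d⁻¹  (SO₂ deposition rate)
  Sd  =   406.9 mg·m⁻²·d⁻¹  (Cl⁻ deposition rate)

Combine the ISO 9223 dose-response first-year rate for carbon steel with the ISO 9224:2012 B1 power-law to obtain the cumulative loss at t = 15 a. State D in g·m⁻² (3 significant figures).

D(15) = 1.90e+03 g·m⁻²

carbon steel: temperature factor f = +0.150·(-20.8) = -3.1200
  SO₂ term: 1.77·98.9^0.52·exp(0.02·90-3.1200) = 5.155
  Cl⁻ term: 0.102·406.9^0.62·exp(0.033·90+0.04·-10.8) = 53.55
  r_corr = 5.155 + 53.55 = 58.7 μm/a
Power-law: D(15) = r_corr · 15^0.523
  D(15) = 58.7 × 15^0.523 = 58.7 × 4.122 = 242 μm
  Mass loss = 242 μm × 7.85 g/cm³ = 1899 g·m⁻²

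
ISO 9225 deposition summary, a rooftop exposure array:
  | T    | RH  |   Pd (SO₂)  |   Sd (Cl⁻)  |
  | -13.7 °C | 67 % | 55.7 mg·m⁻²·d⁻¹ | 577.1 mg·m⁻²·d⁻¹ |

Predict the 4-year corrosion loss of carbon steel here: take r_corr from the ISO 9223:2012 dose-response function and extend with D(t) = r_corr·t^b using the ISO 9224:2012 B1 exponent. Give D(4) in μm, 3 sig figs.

carbon steel: f(T) = +0.150·(T−10) [T≤10 °C] = -3.5550
  SO₂ term: 1.77·55.7^0.52·exp(0.02·67-3.5550) = 1.563
  Cl⁻ term: 0.102·577.1^0.62·exp(0.033·67+0.04·-13.7) = 27.72
  r_corr = 1.563 + 27.72 = 29.28 μm/a
Long-term exponent b (ISO 9224 Table 2, B1) = 0.523
  D(4) = 29.28 × 4^0.523 = 29.28 × 2.065 = 60.46 μm

D(4) = 60.5 μm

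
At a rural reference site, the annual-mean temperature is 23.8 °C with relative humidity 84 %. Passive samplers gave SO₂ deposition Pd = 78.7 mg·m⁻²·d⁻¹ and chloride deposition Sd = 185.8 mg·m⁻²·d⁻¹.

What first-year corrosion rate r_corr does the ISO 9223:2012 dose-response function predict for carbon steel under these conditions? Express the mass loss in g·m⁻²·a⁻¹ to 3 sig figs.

carbon steel: T>10 °C ⇒ hinge -0.054·(23.8−10) = -0.7452
  Pd branch = 1.77·Pd^0.52·e^(0.02·RH+f) = 43.64 μm/a
  Sd branch = 0.102·Sd^0.62·e^(0.033·RH+0.04·T) = 107.8 μm/a
  sum: 43.64 + 107.8 → r_corr = 151.5 μm/a
Convert to mass loss: 151.5 μm/a × 7.85 g/cm³ = 1189 g·m⁻²·a⁻¹

r_corr = 1.19e+03 g·m⁻²·a⁻¹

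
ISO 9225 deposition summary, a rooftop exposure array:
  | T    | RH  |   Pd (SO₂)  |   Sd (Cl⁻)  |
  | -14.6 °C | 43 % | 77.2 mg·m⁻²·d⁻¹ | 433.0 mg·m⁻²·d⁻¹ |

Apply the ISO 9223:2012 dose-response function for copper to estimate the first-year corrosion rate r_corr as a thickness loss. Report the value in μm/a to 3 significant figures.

r_corr = 0.131 μm/a

copper: temperature factor f = +0.126·(-24.6) = -3.0996
  SO₂ term: 0.0053·77.2^0.26·exp(0.059·43-3.0996) = 0.009348
  Sd branch = 0.01025·Sd^0.27·e^(0.036·RH+0.049·T) = 0.1214 μm/a
  r_corr = 0.009348 + 0.1214 = 0.1307 μm/a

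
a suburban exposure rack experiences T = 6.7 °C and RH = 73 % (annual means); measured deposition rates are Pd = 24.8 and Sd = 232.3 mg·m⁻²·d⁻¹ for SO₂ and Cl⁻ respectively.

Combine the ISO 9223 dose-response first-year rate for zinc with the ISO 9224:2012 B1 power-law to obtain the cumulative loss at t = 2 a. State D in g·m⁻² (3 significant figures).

D(2) = 32.4 g·m⁻²

zinc: temperature factor f = +0.038·(-3.3) = -0.1254
  Pd branch = 0.0129·Pd^0.44·e^(0.046·RH+f) = 1.343 μm/a
  Sd branch = 0.0175·Sd^0.57·e^(0.008·RH+0.085·T) = 1.238 μm/a
  r_corr = 1.343 + 1.238 = 2.581 μm/a
Power-law: D(2) = r_corr · 2^0.813
  D(2) = 2.581 × 2^0.813 = 2.581 × 1.757 = 4.534 μm
  Mass loss = 4.534 μm × 7.14 g/cm³ = 32.37 g·m⁻²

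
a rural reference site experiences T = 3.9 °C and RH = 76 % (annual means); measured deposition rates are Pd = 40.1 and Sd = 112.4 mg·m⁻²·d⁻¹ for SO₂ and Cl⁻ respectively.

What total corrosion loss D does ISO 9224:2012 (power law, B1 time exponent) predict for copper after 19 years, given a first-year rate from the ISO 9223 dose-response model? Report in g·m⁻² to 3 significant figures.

copper: temperature factor f = +0.126·(-6.1) = -0.7686
  SO₂ term: 0.0053·40.1^0.26·exp(0.059·76-0.7686) = 0.5684
  Sd branch = 0.01025·Sd^0.27·e^(0.036·RH+0.049·T) = 0.6849 μm/a
  sum: 0.5684 + 0.6849 → r_corr = 1.253 μm/a
Power-law: D(19) = r_corr · 19^0.667
  D(19) = 1.253 × 19^0.667 = 1.253 × 7.127 = 8.933 μm
  Mass loss = 8.933 μm × 8.96 g/cm³ = 80.04 g·m⁻²

D(19) = 80.0 g·m⁻²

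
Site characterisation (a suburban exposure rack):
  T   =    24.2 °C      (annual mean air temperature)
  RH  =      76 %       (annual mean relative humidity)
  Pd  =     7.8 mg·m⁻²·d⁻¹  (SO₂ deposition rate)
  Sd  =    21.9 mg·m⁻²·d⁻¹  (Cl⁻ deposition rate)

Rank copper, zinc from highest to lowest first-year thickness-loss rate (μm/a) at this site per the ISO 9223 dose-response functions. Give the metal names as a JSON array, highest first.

copper: temperature factor f = -0.080·(14.2) = -1.1360
  SO₂ term: 0.0053·7.8^0.26·exp(0.059·76-1.1360) = 0.2572
  Cl⁻ term: 0.01025·21.9^0.27·exp(0.036·76+0.049·24.2) = 1.191
  r_corr = 0.2572 + 1.191 = 1.448 μm/a
zinc: temperature factor f = -0.071·(14.2) = -1.0082
  Pd branch = 0.0129·Pd^0.44·e^(0.046·RH+f) = 0.3833 μm/a
  Cl⁻ term: 0.0175·21.9^0.57·exp(0.008·76+0.085·24.2) = 1.46
  r_corr = 0.3833 + 1.46 = 1.844 μm/a
Ordering by μm/a: zinc (1.84) > copper (1.45)

["zinc", "copper"]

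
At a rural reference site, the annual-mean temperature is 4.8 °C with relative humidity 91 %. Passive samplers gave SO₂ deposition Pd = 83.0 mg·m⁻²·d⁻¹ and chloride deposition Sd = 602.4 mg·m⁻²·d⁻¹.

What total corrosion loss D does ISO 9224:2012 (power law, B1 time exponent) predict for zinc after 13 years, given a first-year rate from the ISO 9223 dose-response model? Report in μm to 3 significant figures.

zinc: T≤10 °C ⇒ hinge +0.038·(4.8−10) = -0.1976
  sulphur-dioxide contribution → 4.865 μm/a
  chloride contribution → 2.094 μm/a
  total first-year rate 6.959 μm/a
Long-term exponent b (ISO 9224 Table 2, B1) = 0.813
  D(13) = 6.959 × 13^0.813 = 6.959 × 8.047 = 56 μm

D(13) = 56.0 μm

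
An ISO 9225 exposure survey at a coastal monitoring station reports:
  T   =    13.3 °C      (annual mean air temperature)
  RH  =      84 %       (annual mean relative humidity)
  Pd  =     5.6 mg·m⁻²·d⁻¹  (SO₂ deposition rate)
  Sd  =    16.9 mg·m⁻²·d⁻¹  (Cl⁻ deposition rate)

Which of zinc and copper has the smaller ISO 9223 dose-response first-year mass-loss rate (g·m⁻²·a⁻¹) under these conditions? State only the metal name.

zinc

zinc: temperature factor f = -0.071·(3.3) = -0.2343
  SO₂ term: 0.0129·5.6^0.44·exp(0.046·84-0.2343) = 1.038
  Sd branch = 0.0175·Sd^0.57·e^(0.008·RH+0.085·T) = 0.5318 μm/a
  r_corr = 1.038 + 0.5318 = 1.57 μm/a
  mass loss = 1.57 μm/a × 7.14 g/cm³ = 11.21 g·m⁻²·a⁻¹
copper: temperature factor f = -0.080·(3.3) = -0.2640
  SO₂ term: 0.0053·5.6^0.26·exp(0.059·84-0.2640) = 0.9047
  Cl⁻ term: 0.01025·16.9^0.27·exp(0.036·84+0.049·13.3) = 0.8681
  sum: 0.9047 + 0.8681 → r_corr = 1.773 μm/a
  mass loss = 1.773 μm/a × 8.96 g/cm³ = 15.88 g·m⁻²·a⁻¹
Ordering by g·m⁻²·a⁻¹: copper (15.9) > zinc (11.2)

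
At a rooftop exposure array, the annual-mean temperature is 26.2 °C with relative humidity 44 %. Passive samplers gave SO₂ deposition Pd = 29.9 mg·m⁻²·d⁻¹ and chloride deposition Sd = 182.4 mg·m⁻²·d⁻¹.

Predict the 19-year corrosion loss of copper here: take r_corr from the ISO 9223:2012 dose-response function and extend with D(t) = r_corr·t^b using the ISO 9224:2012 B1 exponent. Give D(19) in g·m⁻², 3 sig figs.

copper: temperature factor f = -0.080·(16.2) = -1.2960
  Pd branch = 0.0053·Pd^0.26·e^(0.059·RH+f) = 0.04705 μm/a
  Sd branch = 0.01025·Sd^0.27·e^(0.036·RH+0.049·T) = 0.7356 μm/a
  sum: 0.04705 + 0.7356 → r_corr = 0.7827 μm/a
ISO 9224: D(t) = r_corr · t^b with b = 0.667 (copper, B1)
  D(19) = 0.7827 × 19^0.667 = 0.7827 × 7.127 = 5.579 μm
  Mass loss = 5.579 μm × 8.96 g/cm³ = 49.98 g·m⁻²

D(19) = 50.0 g·m⁻²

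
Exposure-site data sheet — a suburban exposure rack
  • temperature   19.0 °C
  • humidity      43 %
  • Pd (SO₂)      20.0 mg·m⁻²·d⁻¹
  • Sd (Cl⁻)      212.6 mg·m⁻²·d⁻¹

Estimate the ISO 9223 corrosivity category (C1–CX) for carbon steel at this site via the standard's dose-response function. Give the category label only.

carbon steel: f(T) = -0.054·(T−10) [T>10 °C] = -0.4860
  sulphur-dioxide contribution → 12.22 μm/a
  chloride contribution → 25 μm/a
  total first-year rate 37.22 μm/a
Category bounds: 25…50 μm/a bracket r_corr ⇒ C3

C3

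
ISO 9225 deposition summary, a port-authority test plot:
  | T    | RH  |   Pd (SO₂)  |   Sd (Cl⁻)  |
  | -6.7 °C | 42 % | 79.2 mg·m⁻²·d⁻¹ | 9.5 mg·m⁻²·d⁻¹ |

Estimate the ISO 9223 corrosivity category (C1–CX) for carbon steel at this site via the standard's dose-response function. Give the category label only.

C2

carbon steel: temperature factor f = +0.150·(-16.7) = -2.5050
  Pd branch = 1.77·Pd^0.52·e^(0.02·RH+f) = 3.252 μm/a
  Sd branch = 0.102·Sd^0.62·e^(0.033·RH+0.04·T) = 1.26 μm/a
  r_corr = 3.252 + 1.26 = 4.512 μm/a
ISO 9223 Table 2 (carbon steel): 1.3 < 4.51 ≤ 25 μm/a ⇒ C2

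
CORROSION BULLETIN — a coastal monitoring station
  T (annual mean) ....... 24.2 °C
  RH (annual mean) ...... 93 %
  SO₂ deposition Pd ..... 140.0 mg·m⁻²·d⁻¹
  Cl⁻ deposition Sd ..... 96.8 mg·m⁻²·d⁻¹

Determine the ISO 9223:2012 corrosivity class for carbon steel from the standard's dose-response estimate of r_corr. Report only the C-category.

carbon steel: f(T) = -0.054·(T−10) [T>10 °C] = -0.7668
  SO₂ term: 1.77·140.0^0.52·exp(0.02·93-0.7668) = 68.98
  Cl⁻ term: 0.102·96.8^0.62·exp(0.033·93+0.04·24.2) = 98.42
  sum: 68.98 + 98.42 → r_corr = 167.4 μm/a
Category bounds: 80…200 μm/a bracket r_corr ⇒ C5

C5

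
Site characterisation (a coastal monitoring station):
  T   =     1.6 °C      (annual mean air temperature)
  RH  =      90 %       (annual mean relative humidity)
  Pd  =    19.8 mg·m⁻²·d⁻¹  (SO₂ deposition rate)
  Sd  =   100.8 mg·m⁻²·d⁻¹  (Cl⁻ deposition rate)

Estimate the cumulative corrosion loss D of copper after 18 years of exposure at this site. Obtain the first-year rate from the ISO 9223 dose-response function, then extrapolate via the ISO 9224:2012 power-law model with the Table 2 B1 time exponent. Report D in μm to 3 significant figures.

D(18) = 12.3 μm

copper: temperature factor f = +0.126·(-8.4) = -1.0584
  SO₂ term: 0.0053·19.8^0.26·exp(0.059·90-1.0584) = 0.8088
  Cl⁻ term: 0.01025·100.8^0.27·exp(0.036·90+0.049·1.6) = 0.9836
  r_corr = 0.8088 + 0.9836 = 1.792 μm/a
ISO 9224: D(t) = r_corr · t^b with b = 0.667 (copper, B1)
  D(18) = 1.792 × 18^0.667 = 1.792 × 6.875 = 12.32 μm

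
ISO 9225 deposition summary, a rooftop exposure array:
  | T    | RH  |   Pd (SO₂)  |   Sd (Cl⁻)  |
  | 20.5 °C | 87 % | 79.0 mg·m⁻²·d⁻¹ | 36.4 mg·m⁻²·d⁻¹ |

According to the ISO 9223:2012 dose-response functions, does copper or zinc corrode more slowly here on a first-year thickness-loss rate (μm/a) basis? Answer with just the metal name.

copper

copper: temperature factor f = -0.080·(10.5) = -0.8400
  Pd branch = 0.0053·Pd^0.26·e^(0.059·RH+f) = 1.208 μm/a
  Sd branch = 0.01025·Sd^0.27·e^(0.036·RH+0.049·T) = 1.693 μm/a
  sum: 1.208 + 1.693 → r_corr = 2.901 μm/a
zinc: temperature factor f = -0.071·(10.5) = -0.7455
  SO₂ term: 0.0129·79.0^0.44·exp(0.046·87-0.7455) = 2.29
  Sd branch = 0.0175·Sd^0.57·e^(0.008·RH+0.085·T) = 1.556 μm/a
  r_corr = 2.29 + 1.556 = 3.846 μm/a
Ordering by μm/a: zinc (3.85) > copper (2.9)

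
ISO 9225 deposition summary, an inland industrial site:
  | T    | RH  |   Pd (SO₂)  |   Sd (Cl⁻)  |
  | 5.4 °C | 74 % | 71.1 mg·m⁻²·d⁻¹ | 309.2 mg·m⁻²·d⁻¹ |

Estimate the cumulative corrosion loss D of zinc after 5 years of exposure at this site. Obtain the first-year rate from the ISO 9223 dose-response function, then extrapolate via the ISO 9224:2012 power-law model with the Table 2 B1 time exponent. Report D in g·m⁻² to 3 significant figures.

D(5) = 91.0 g·m⁻²

zinc: f(T) = +0.038·(T−10) [T≤10 °C] = -0.1748
  Pd branch = 0.0129·Pd^0.44·e^(0.046·RH+f) = 2.127 μm/a
  Cl⁻ term: 0.0175·309.2^0.57·exp(0.008·74+0.085·5.4) = 1.315
  r_corr = 2.127 + 1.315 = 3.442 μm/a
ISO 9224: D(t) = r_corr · t^b with b = 0.813 (zinc, B1)
  D(5) = 3.442 × 5^0.813 = 3.442 × 3.701 = 12.74 μm
  Mass loss = 12.74 μm × 7.14 g/cm³ = 90.95 g·m⁻²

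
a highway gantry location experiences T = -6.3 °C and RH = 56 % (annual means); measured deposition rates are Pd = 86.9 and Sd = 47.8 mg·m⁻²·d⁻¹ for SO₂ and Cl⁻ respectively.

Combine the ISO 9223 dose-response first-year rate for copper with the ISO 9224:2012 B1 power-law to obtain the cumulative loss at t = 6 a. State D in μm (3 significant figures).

D(6) = 0.726 μm

copper: T≤10 °C ⇒ hinge +0.126·(-6.3−10) = -2.0538
  SO₂ term: 0.0053·86.9^0.26·exp(0.059·56-2.0538) = 0.05907
  Sd branch = 0.01025·Sd^0.27·e^(0.036·RH+0.049·T) = 0.1606 μm/a
  sum: 0.05907 + 0.1606 → r_corr = 0.2196 μm/a
ISO 9224: D(t) = r_corr · t^b with b = 0.667 (copper, B1)
  D(6) = 0.2196 × 6^0.667 = 0.2196 × 3.304 = 0.7256 μm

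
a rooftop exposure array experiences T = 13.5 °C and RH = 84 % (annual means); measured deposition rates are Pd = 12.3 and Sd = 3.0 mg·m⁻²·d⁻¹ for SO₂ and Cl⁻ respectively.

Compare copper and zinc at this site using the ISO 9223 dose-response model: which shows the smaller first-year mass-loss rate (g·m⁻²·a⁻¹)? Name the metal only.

zinc

copper: temperature factor f = -0.080·(3.5) = -0.2800
  Pd branch = 0.0053·Pd^0.26·e^(0.059·RH+f) = 1.092 μm/a
  Cl⁻ term: 0.01025·3.0^0.27·exp(0.036·84+0.049·13.5) = 0.5497
  sum: 1.092 + 0.5497 → r_corr = 1.642 μm/a
  mass loss = 1.642 μm/a × 8.96 g/cm³ = 14.71 g·m⁻²·a⁻¹
zinc: T>10 °C ⇒ hinge -0.071·(13.5−10) = -0.2485
  Pd branch = 0.0129·Pd^0.44·e^(0.046·RH+f) = 1.447 μm/a
  Sd branch = 0.0175·Sd^0.57·e^(0.008·RH+0.085·T) = 0.2019 μm/a
  sum: 1.447 + 0.2019 → r_corr = 1.648 μm/a
  mass loss = 1.648 μm/a × 7.14 g/cm³ = 11.77 g·m⁻²·a⁻¹
Ordering by g·m⁻²·a⁻¹: copper (14.7) > zinc (11.8)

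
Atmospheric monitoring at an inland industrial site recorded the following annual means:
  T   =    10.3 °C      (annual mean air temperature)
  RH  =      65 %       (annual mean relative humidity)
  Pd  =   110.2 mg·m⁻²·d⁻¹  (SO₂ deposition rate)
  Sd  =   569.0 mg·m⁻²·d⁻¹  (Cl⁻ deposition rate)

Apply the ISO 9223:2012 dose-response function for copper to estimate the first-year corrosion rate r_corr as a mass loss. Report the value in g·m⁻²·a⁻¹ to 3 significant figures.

copper: temperature factor f = -0.080·(0.3) = -0.0240
  sulphur-dioxide contribution → 0.8135 μm/a
  chloride contribution → 0.9773 μm/a
  ⇒ r_corr(copper) = 1.791 μm/a
Convert to mass loss: 1.791 μm/a × 8.96 g/cm³ = 16.05 g·m⁻²·a⁻¹

r_corr = 16.0 g·m⁻²·a⁻¹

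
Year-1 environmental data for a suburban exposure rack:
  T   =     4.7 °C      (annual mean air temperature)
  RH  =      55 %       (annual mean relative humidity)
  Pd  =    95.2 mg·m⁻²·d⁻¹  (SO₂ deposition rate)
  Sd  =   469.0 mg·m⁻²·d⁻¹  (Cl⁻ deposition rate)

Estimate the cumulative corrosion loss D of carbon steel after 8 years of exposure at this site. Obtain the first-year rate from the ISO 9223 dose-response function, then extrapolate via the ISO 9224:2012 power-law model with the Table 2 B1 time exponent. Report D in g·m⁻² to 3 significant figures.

carbon steel: f(T) = +0.150·(T−10) [T≤10 °C] = -0.7950
  sulphur-dioxide contribution → 25.66 μm/a
  chloride contribution → 34.25 μm/a
  ⇒ r_corr(carbon steel) = 59.91 μm/a
ISO 9224: D(t) = r_corr · t^b with b = 0.523 (carbon steel, B1)
  D(8) = 59.91 × 8^0.523 = 59.91 × 2.967 = 177.8 μm
  Mass loss = 177.8 μm × 7.85 g/cm³ = 1395 g·m⁻²

D(8) = 1.40e+03 g·m⁻²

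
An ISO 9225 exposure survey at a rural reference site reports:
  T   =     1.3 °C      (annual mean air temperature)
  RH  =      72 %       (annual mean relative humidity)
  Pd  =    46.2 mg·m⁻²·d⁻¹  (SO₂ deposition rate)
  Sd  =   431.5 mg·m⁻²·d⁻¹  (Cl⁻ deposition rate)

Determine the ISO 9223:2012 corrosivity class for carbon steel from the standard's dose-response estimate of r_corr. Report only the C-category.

carbon steel: T≤10 °C ⇒ hinge +0.150·(1.3−10) = -1.3050
  SO₂ term: 1.77·46.2^0.52·exp(0.02·72-1.3050) = 14.87
  Sd branch = 0.102·Sd^0.62·e^(0.033·RH+0.04·T) = 49.75 μm/a
  sum: 14.87 + 49.75 → r_corr = 64.61 μm/a
ISO 9223 Table 2 (carbon steel): 50 < 64.6 ≤ 80 μm/a ⇒ C4

C4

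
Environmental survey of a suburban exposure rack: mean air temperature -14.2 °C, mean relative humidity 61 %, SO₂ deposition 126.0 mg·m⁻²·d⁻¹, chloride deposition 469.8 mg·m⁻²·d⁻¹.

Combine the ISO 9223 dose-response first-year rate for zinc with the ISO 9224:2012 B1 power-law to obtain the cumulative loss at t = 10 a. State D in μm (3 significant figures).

zinc: temperature factor f = +0.038·(-24.2) = -0.9196
  Pd branch = 0.0129·Pd^0.44·e^(0.046·RH+f) = 0.7145 μm/a
  Cl⁻ term: 0.0175·469.8^0.57·exp(0.008·61+0.085·-14.2) = 0.2843
  r_corr = 0.7145 + 0.2843 = 0.9988 μm/a
Power-law: D(10) = r_corr · 10^0.813
  D(10) = 0.9988 × 10^0.813 = 0.9988 × 6.501 = 6.494 μm

D(10) = 6.49 μm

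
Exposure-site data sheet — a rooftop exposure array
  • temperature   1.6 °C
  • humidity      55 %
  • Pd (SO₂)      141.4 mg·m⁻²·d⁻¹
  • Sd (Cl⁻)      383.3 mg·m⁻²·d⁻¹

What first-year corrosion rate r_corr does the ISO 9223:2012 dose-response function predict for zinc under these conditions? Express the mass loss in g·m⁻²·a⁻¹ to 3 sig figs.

zinc: temperature factor f = +0.038·(-8.4) = -0.3192
  Pd branch = 0.0129·Pd^0.44·e^(0.046·RH+f) = 1.04 μm/a
  Sd branch = 0.0175·Sd^0.57·e^(0.008·RH+0.085·T) = 0.9243 μm/a
  r_corr = 1.04 + 0.9243 = 1.964 μm/a
Convert to mass loss: 1.964 μm/a × 7.14 g/cm³ = 14.02 g·m⁻²·a⁻¹

r_corr = 14.0 g·m⁻²·a⁻¹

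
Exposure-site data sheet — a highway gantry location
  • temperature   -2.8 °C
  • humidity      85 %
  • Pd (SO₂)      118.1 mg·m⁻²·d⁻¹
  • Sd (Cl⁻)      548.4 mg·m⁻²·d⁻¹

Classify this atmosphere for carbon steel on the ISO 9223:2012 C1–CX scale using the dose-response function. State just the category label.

C5

carbon steel: temperature factor f = +0.150·(-12.8) = -1.9200
  sulphur-dioxide contribution → 16.98 μm/a
  chloride contribution → 75.23 μm/a
  ⇒ r_corr(carbon steel) = 92.21 μm/a
ISO 9223 Table 2 (carbon steel): 80 < 92.2 ≤ 200 μm/a ⇒ C5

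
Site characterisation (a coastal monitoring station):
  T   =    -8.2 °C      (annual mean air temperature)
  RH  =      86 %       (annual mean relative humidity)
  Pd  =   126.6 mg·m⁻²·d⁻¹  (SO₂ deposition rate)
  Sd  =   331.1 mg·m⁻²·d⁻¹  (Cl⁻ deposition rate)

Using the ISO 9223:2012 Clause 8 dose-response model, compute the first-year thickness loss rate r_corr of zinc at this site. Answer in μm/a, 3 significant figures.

r_corr = 3.31 μm/a

zinc: f(T) = +0.038·(T−10) [T≤10 °C] = -0.6916
  SO₂ term: 0.0129·126.6^0.44·exp(0.046·86-0.6916) = 2.84
  Cl⁻ term: 0.0175·331.1^0.57·exp(0.008·86+0.085·-8.2) = 0.4737
  sum: 2.84 + 0.4737 → r_corr = 3.314 μm/a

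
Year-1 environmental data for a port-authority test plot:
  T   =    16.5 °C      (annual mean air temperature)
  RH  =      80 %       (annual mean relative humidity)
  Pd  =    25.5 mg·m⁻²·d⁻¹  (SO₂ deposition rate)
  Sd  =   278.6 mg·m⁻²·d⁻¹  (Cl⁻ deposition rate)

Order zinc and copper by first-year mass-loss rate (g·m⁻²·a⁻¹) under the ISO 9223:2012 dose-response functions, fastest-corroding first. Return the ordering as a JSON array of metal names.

["zinc", "copper"]

zinc: f(T) = -0.071·(T−10) [T>10 °C] = -0.4615
  sulphur-dioxide contribution → 1.34 μm/a
  chloride contribution → 3.34 μm/a
  total first-year rate 4.68 μm/a
  mass loss = 4.68 μm/a × 7.14 g/cm³ = 33.42 g·m⁻²·a⁻¹
copper: temperature factor f = -0.080·(6.5) = -0.5200
  sulphur-dioxide contribution → 0.8204 μm/a
  chloride contribution → 1.874 μm/a
  total first-year rate 2.694 μm/a
  mass loss = 2.694 μm/a × 8.96 g/cm³ = 24.14 g·m⁻²·a⁻¹
Ordering by g·m⁻²·a⁻¹: zinc (33.4) > copper (24.1)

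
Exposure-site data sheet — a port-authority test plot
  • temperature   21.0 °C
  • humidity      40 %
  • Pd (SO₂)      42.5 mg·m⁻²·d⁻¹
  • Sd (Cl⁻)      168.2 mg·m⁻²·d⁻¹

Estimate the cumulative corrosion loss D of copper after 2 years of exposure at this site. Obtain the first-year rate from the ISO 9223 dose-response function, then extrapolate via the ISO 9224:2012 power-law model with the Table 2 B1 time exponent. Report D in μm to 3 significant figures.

D(2) = 0.865 μm

copper: f(T) = -0.080·(T−10) [T>10 °C] = -0.8800
  Pd branch = 0.0053·Pd^0.26·e^(0.059·RH+f) = 0.06172 μm/a
  Sd branch = 0.01025·Sd^0.27·e^(0.036·RH+0.049·T) = 0.483 μm/a
  sum: 0.06172 + 0.483 → r_corr = 0.5447 μm/a
ISO 9224: D(t) = r_corr · t^b with b = 0.667 (copper, B1)
  D(2) = 0.5447 × 2^0.667 = 0.5447 × 1.588 = 0.8649 μm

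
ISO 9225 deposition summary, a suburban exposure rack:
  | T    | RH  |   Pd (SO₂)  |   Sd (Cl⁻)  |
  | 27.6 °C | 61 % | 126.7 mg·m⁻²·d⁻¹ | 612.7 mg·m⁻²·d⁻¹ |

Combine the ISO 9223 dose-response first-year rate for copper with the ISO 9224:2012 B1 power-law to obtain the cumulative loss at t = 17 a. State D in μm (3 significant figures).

D(17) = 14.4 μm

copper: T>10 °C ⇒ hinge -0.080·(27.6−10) = -1.4080
  sulphur-dioxide contribution → 0.1669 μm/a
  chloride contribution → 2.015 μm/a
  ⇒ r_corr(copper) = 2.182 μm/a
ISO 9224: D(t) = r_corr · t^b with b = 0.667 (copper, B1)
  D(17) = 2.182 × 17^0.667 = 2.182 × 6.618 = 14.44 μm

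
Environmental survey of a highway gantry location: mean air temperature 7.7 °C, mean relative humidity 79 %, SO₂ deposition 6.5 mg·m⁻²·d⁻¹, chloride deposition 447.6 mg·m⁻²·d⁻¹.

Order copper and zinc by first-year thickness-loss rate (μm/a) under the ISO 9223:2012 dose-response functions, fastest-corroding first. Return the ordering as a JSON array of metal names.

copper: T≤10 °C ⇒ hinge +0.126·(7.7−10) = -0.2898
  Pd branch = 0.0053·Pd^0.26·e^(0.059·RH+f) = 0.6824 μm/a
  Cl⁻ term: 0.01025·447.6^0.27·exp(0.036·79+0.049·7.7) = 1.335
  sum: 0.6824 + 1.335 → r_corr = 2.017 μm/a
zinc: temperature factor f = +0.038·(-2.3) = -0.0874
  SO₂ term: 0.0129·6.5^0.44·exp(0.046·79-0.0874) = 1.02
  Sd branch = 0.0175·Sd^0.57·e^(0.008·RH+0.085·T) = 2.055 μm/a
  sum: 1.02 + 2.055 → r_corr = 3.075 μm/a
Ordering by μm/a: zinc (3.07) > copper (2.02)

["zinc", "copper"]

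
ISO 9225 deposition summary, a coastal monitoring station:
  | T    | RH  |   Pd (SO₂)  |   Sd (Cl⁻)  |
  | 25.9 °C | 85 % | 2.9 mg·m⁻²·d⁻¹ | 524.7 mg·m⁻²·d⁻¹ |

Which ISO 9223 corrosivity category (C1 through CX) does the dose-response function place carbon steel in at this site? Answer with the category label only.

CX

carbon steel: f(T) = -0.054·(T−10) [T>10 °C] = -0.8586
  SO₂ term: 1.77·2.9^0.52·exp(0.02·85-0.8586) = 7.142
  Cl⁻ term: 0.102·524.7^0.62·exp(0.033·85+0.04·25.9) = 230.7
  sum: 7.142 + 230.7 → r_corr = 237.9 μm/a
ISO 9223 Table 2 (carbon steel): 200 < 238 ≤ 700 μm/a ⇒ CX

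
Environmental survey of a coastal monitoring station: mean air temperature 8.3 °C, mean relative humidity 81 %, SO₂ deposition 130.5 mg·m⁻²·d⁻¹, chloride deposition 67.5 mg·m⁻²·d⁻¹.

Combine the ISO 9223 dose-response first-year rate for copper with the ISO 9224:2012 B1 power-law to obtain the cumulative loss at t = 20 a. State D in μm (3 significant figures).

D(20) = 19.9 μm

copper: T≤10 °C ⇒ hinge +0.126·(8.3−10) = -0.2142
  sulphur-dioxide contribution → 1.806 μm/a
  chloride contribution → 0.8865 μm/a
  ⇒ r_corr(copper) = 2.693 μm/a
Long-term exponent b (ISO 9224 Table 2, B1) = 0.667
  D(20) = 2.693 × 20^0.667 = 2.693 × 7.375 = 19.86 μm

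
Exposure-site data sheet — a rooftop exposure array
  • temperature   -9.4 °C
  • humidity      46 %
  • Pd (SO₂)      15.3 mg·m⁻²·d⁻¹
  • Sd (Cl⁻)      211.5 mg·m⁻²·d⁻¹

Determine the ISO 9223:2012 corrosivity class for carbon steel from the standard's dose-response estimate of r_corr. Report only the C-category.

carbon steel: f(T) = +0.150·(T−10) [T≤10 °C] = -2.9100
  Pd branch = 1.77·Pd^0.52·e^(0.02·RH+f) = 0.9995 μm/a
  Cl⁻ term: 0.102·211.5^0.62·exp(0.033·46+0.04·-9.4) = 8.836
  r_corr = 0.9995 + 8.836 = 9.835 μm/a
Category bounds: 1.3…25 μm/a bracket r_corr ⇒ C2

C2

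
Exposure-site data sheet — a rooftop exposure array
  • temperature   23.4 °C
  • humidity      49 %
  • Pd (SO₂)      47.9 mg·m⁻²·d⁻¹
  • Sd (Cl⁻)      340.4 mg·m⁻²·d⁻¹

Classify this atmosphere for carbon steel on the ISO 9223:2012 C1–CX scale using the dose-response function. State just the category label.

C4

carbon steel: f(T) = -0.054·(T−10) [T>10 °C] = -0.7236
  Pd branch = 1.77·Pd^0.52·e^(0.02·RH+f) = 17.1 μm/a
  Sd branch = 0.102·Sd^0.62·e^(0.033·RH+0.04·T) = 48.66 μm/a
  sum: 17.1 + 48.66 → r_corr = 65.77 μm/a
ISO 9223 Table 2 (carbon steel): 50 < 65.8 ≤ 80 μm/a ⇒ C4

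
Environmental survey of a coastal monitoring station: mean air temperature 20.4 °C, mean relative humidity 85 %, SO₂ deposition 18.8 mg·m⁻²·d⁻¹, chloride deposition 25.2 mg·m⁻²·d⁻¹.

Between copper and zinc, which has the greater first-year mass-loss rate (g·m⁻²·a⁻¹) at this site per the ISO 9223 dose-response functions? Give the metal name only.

copper

copper: temperature factor f = -0.080·(10.4) = -0.8320
  Pd branch = 0.0053·Pd^0.26·e^(0.059·RH+f) = 0.7451 μm/a
  Cl⁻ term: 0.01025·25.2^0.27·exp(0.036·85+0.049·20.4) = 1.42
  r_corr = 0.7451 + 1.42 = 2.165 μm/a
  mass loss = 2.165 μm/a × 8.96 g/cm³ = 19.4 g·m⁻²·a⁻¹
zinc: temperature factor f = -0.071·(10.4) = -0.7384
  SO₂ term: 0.0129·18.8^0.44·exp(0.046·85-0.7384) = 1.118
  Sd branch = 0.0175·Sd^0.57·e^(0.008·RH+0.085·T) = 1.231 μm/a
  r_corr = 1.118 + 1.231 = 2.349 μm/a
  mass loss = 2.349 μm/a × 7.14 g/cm³ = 16.77 g·m⁻²·a⁻¹
Ordering by g·m⁻²·a⁻¹: copper (19.4) > zinc (16.8)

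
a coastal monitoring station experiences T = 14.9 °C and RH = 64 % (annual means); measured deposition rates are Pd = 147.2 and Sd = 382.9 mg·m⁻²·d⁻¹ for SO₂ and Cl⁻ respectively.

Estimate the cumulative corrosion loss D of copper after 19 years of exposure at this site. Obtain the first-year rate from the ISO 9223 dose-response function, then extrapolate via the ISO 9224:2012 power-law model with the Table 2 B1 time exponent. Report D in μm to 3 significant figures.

copper: f(T) = -0.080·(T−10) [T>10 °C] = -0.3920
  sulphur-dioxide contribution → 0.5722 μm/a
  chloride contribution → 1.061 μm/a
  total first-year rate 1.634 μm/a
Long-term exponent b (ISO 9224 Table 2, B1) = 0.667
  D(19) = 1.634 × 19^0.667 = 1.634 × 7.127 = 11.64 μm

D(19) = 11.6 μm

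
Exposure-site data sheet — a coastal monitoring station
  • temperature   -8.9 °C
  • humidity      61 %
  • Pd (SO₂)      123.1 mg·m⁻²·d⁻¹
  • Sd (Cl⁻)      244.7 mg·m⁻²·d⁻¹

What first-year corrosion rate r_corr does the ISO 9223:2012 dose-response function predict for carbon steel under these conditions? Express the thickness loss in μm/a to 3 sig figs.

carbon steel: T≤10 °C ⇒ hinge +0.150·(-8.9−10) = -2.8350
  SO₂ term: 1.77·123.1^0.52·exp(0.02·61-2.8350) = 4.301
  Sd branch = 0.102·Sd^0.62·e^(0.033·RH+0.04·T) = 16.19 μm/a
  sum: 4.301 + 16.19 → r_corr = 20.49 μm/a

r_corr = 20.5 μm/a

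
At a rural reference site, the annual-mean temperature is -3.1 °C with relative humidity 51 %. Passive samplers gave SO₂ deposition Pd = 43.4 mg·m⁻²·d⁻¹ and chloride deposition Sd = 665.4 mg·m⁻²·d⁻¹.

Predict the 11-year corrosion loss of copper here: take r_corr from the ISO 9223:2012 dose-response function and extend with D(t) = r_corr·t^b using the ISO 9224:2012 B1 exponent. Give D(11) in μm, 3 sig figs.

copper: T≤10 °C ⇒ hinge +0.126·(-3.1−10) = -1.6506
  SO₂ term: 0.0053·43.4^0.26·exp(0.059·51-1.6506) = 0.05495
  Cl⁻ term: 0.01025·665.4^0.27·exp(0.036·51+0.049·-3.1) = 0.3194
  sum: 0.05495 + 0.3194 → r_corr = 0.3744 μm/a
ISO 9224: D(t) = r_corr · t^b with b = 0.667 (copper, B1)
  D(11) = 0.3744 × 11^0.667 = 0.3744 × 4.95 = 1.853 μm

D(11) = 1.85 μm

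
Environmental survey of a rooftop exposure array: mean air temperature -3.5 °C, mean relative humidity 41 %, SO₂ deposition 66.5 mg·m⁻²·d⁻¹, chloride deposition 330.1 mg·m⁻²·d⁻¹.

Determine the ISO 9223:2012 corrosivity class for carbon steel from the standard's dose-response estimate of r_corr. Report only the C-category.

carbon steel: f(T) = +0.150·(T−10) [T≤10 °C] = -2.0250
  Pd branch = 1.77·Pd^0.52·e^(0.02·RH+f) = 4.705 μm/a
  Cl⁻ term: 0.102·330.1^0.62·exp(0.033·41+0.04·-3.5) = 12.5
  r_corr = 4.705 + 12.5 = 17.21 μm/a
17.2 μm/a falls in (1.3, 25] for carbon steel → category C2

C2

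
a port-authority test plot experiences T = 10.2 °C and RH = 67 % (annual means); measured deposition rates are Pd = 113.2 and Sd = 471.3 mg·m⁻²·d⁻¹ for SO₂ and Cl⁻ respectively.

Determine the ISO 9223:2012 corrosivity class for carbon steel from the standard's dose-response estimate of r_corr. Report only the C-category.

carbon steel: f(T) = -0.054·(T−10) [T>10 °C] = -0.0108
  sulphur-dioxide contribution → 78.21 μm/a
  chloride contribution → 63.6 μm/a
  total first-year rate 141.8 μm/a
Category bounds: 80…200 μm/a bracket r_corr ⇒ C5

C5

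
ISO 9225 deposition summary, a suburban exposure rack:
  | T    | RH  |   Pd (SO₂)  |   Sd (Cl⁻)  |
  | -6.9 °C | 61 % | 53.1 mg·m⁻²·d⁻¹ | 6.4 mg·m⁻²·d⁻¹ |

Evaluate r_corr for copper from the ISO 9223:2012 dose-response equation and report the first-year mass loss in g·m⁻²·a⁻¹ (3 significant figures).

r_corr = 1.55 g·m⁻²·a⁻¹

copper: f(T) = +0.126·(T−10) [T≤10 °C] = -2.1294
  Pd branch = 0.0053·Pd^0.26·e^(0.059·RH+f) = 0.06472 μm/a
  Cl⁻ term: 0.01025·6.4^0.27·exp(0.036·61+0.049·-6.9) = 0.1085
  sum: 0.06472 + 0.1085 → r_corr = 0.1732 μm/a
Convert to mass loss: 0.1732 μm/a × 8.96 g/cm³ = 1.552 g·m⁻²·a⁻¹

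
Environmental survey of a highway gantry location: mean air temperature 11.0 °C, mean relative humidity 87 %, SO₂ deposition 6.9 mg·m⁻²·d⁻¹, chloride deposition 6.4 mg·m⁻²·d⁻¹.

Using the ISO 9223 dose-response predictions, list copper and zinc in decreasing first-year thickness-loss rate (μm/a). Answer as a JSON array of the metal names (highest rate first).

["copper", "zinc"]

copper: temperature factor f = -0.080·(1.0) = -0.0800
  Pd branch = 0.0053·Pd^0.26·e^(0.059·RH+f) = 1.37 μm/a
  Sd branch = 0.01025·Sd^0.27·e^(0.036·RH+0.049·T) = 0.6648 μm/a
  sum: 1.37 + 0.6648 → r_corr = 2.035 μm/a
zinc: temperature factor f = -0.071·(1.0) = -0.0710
  Pd branch = 0.0129·Pd^0.44·e^(0.046·RH+f) = 1.538 μm/a
  Sd branch = 0.0175·Sd^0.57·e^(0.008·RH+0.085·T) = 0.2576 μm/a
  sum: 1.538 + 0.2576 → r_corr = 1.795 μm/a
Ordering by μm/a: copper (2.04) > zinc (1.8)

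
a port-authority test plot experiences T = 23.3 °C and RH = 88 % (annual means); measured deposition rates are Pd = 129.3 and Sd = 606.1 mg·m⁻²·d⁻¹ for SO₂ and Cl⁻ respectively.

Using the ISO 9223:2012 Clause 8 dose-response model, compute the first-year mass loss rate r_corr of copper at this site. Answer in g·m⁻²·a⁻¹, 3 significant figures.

copper: f(T) = -0.080·(T−10) [T>10 °C] = -1.0640
  SO₂ term: 0.0053·129.3^0.26·exp(0.059·88-1.0640) = 1.164
  Sd branch = 0.01025·Sd^0.27·e^(0.036·RH+0.049·T) = 4.302 μm/a
  r_corr = 1.164 + 4.302 = 5.466 μm/a
Convert to mass loss: 5.466 μm/a × 8.96 g/cm³ = 48.98 g·m⁻²·a⁻¹

r_corr = 49.0 g·m⁻²·a⁻¹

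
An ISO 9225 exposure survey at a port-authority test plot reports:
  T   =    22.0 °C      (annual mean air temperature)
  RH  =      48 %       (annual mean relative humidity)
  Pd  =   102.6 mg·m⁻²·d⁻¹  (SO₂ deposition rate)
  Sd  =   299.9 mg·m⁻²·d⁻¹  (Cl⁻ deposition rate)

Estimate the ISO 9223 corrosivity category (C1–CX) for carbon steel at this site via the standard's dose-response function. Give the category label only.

carbon steel: T>10 °C ⇒ hinge -0.054·(22.0−10) = -0.6480
  SO₂ term: 1.77·102.6^0.52·exp(0.02·48-0.6480) = 26.87
  Cl⁻ term: 0.102·299.9^0.62·exp(0.033·48+0.04·22.0) = 41.16
  sum: 26.87 + 41.16 → r_corr = 68.03 μm/a
68 μm/a falls in (50, 80] for carbon steel → category C4

C4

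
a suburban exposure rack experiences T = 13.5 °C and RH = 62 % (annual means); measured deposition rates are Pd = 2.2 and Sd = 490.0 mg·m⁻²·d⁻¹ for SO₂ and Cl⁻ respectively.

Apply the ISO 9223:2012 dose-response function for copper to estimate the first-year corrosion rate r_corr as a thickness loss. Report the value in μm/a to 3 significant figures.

copper: T>10 °C ⇒ hinge -0.080·(13.5−10) = -0.2800
  Pd branch = 0.0053·Pd^0.26·e^(0.059·RH+f) = 0.1907 μm/a
  Sd branch = 0.01025·Sd^0.27·e^(0.036·RH+0.049·T) = 0.9856 μm/a
  r_corr = 0.1907 + 0.9856 = 1.176 μm/a

r_corr = 1.18 μm/a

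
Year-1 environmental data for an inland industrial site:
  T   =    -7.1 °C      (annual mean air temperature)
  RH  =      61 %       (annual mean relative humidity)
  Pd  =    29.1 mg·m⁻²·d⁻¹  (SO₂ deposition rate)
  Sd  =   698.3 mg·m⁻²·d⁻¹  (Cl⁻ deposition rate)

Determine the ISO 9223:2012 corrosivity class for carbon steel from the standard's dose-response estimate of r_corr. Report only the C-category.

C3

carbon steel: T≤10 °C ⇒ hinge +0.150·(-7.1−10) = -2.5650
  SO₂ term: 1.77·29.1^0.52·exp(0.02·61-2.5650) = 2.661
  Sd branch = 0.102·Sd^0.62·e^(0.033·RH+0.04·T) = 33.33 μm/a
  sum: 2.661 + 33.33 → r_corr = 35.99 μm/a
ISO 9223 Table 2 (carbon steel): 25 < 36 ≤ 50 μm/a ⇒ C3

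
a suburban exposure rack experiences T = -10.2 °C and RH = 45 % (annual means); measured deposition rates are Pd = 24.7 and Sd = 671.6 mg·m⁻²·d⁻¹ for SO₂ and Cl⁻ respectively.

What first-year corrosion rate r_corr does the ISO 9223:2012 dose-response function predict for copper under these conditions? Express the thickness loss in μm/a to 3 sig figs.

r_corr = 0.196 μm/a

copper: f(T) = +0.126·(T−10) [T≤10 °C] = -2.5452
  SO₂ term: 0.0053·24.7^0.26·exp(0.059·45-2.5452) = 0.01362
  Cl⁻ term: 0.01025·671.6^0.27·exp(0.036·45+0.049·-10.2) = 0.1822
  sum: 0.01362 + 0.1822 → r_corr = 0.1958 μm/a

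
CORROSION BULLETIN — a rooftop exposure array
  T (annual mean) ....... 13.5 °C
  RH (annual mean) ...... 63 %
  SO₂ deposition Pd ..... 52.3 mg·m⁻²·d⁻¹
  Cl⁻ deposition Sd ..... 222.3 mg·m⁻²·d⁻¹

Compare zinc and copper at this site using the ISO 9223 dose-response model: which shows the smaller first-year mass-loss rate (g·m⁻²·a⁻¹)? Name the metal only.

zinc: T>10 °C ⇒ hinge -0.071·(13.5−10) = -0.2485
  SO₂ term: 0.0129·52.3^0.44·exp(0.046·63-0.2485) = 1.041
  Cl⁻ term: 0.0175·222.3^0.57·exp(0.008·63+0.085·13.5) = 1.986
  r_corr = 1.041 + 1.986 = 3.027 μm/a
  mass loss = 3.027 μm/a × 7.14 g/cm³ = 21.61 g·m⁻²·a⁻¹
copper: f(T) = -0.080·(T−10) [T>10 °C] = -0.2800
  Pd branch = 0.0053·Pd^0.26·e^(0.059·RH+f) = 0.4611 μm/a
  Sd branch = 0.01025·Sd^0.27·e^(0.036·RH+0.049·T) = 0.8254 μm/a
  r_corr = 0.4611 + 0.8254 = 1.286 μm/a
  mass loss = 1.286 μm/a × 8.96 g/cm³ = 11.53 g·m⁻²·a⁻¹
Ordering by g·m⁻²·a⁻¹: zinc (21.6) > copper (11.5)

copper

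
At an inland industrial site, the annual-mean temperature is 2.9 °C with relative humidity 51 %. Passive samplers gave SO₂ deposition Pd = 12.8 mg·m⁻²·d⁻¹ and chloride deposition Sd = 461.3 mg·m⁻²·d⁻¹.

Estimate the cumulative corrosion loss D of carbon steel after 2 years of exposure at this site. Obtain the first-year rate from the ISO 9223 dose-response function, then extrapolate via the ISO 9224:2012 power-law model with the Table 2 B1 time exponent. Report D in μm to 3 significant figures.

D(2) = 48.9 μm

carbon steel: T≤10 °C ⇒ hinge +0.150·(2.9−10) = -1.0650
  Pd branch = 1.77·Pd^0.52·e^(0.02·RH+f) = 6.371 μm/a
  Cl⁻ term: 0.102·461.3^0.62·exp(0.033·51+0.04·2.9) = 27.64
  sum: 6.371 + 27.64 → r_corr = 34.01 μm/a
Long-term exponent b (ISO 9224 Table 2, B1) = 0.523
  D(2) = 34.01 × 2^0.523 = 34.01 × 1.437 = 48.87 μm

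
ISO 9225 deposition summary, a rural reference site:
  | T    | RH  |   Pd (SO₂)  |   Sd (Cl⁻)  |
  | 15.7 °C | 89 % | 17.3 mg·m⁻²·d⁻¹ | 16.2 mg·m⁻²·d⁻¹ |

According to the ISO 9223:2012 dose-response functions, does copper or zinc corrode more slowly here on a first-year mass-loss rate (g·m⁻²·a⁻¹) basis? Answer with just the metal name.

zinc

copper: f(T) = -0.080·(T−10) [T>10 °C] = -0.4560
  Pd branch = 0.0053·Pd^0.26·e^(0.059·RH+f) = 1.345 μm/a
  Cl⁻ term: 0.01025·16.2^0.27·exp(0.036·89+0.049·15.7) = 1.156
  sum: 1.345 + 1.156 → r_corr = 2.5 μm/a
  mass loss = 2.5 μm/a × 8.96 g/cm³ = 22.4 g·m⁻²·a⁻¹
zinc: temperature factor f = -0.071·(5.7) = -0.4047
  Pd branch = 0.0129·Pd^0.44·e^(0.046·RH+f) = 1.81 μm/a
  Sd branch = 0.0175·Sd^0.57·e^(0.008·RH+0.085·T) = 0.6626 μm/a
  sum: 1.81 + 0.6626 → r_corr = 2.472 μm/a
  mass loss = 2.472 μm/a × 7.14 g/cm³ = 17.65 g·m⁻²·a⁻¹
Ordering by g·m⁻²·a⁻¹: copper (22.4) > zinc (17.7)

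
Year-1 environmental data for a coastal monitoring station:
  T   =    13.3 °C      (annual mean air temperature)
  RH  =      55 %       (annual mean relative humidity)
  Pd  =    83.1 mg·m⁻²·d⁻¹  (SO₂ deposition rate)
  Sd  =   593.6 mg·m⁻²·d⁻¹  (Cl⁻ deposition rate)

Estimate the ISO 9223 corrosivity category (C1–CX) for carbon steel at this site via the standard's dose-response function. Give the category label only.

carbon steel: T>10 °C ⇒ hinge -0.054·(13.3−10) = -0.1782
  sulphur-dioxide contribution → 44.31 μm/a
  chloride contribution → 55.91 μm/a
  ⇒ r_corr(carbon steel) = 100.2 μm/a
ISO 9223 Table 2 (carbon steel): 80 < 100 ≤ 200 μm/a ⇒ C5

C5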